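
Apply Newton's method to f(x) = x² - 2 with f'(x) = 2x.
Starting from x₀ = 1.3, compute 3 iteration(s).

f(x) = x² - 2
f'(x) = 2x
x₀ = 1.3

Newton-Raphson formula: x_{n+1} = x_n - f(x_n)/f'(x_n)

Iteration 1:
  f(1.300000) = -0.310000
  f'(1.300000) = 2.600000
  x_1 = 1.300000 - (-0.310000)/2.600000 = 1.419231
Iteration 2:
  f(1.419231) = 0.014216
  f'(1.419231) = 2.838462
  x_2 = 1.419231 - 0.014216/2.838462 = 1.414222
Iteration 3:
  f(1.414222) = 0.000025
  f'(1.414222) = 2.828445
  x_3 = 1.414222 - 0.000025/2.828445 = 1.414214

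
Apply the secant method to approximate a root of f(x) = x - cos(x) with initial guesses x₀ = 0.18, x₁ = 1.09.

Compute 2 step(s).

f(x) = x - cos(x)
x₀ = 0.18, x₁ = 1.09

Secant formula: x_{n+1} = x_n - f(x_n)(x_n - x_{n-1})/(f(x_n) - f(x_{n-1}))

Iteration 1:
  f(0.180000) = -0.803844
  f(1.090000) = 0.627515
  x_2 = 1.090000 - 0.627515×(1.090000 - 0.180000)/(0.627515 - (-0.803844))
       = 0.691051
Iteration 2:
  f(1.090000) = 0.627515
  f(0.691051) = -0.079525
  x_3 = 0.691051 - (-0.079525)×(0.691051 - 1.090000)/(-0.079525 - 0.627515)
       = 0.735924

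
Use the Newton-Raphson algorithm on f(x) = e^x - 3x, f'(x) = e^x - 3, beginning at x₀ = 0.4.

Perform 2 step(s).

f(x) = e^x - 3x
f'(x) = e^x - 3
x₀ = 0.4

Newton-Raphson formula: x_{n+1} = x_n - f(x_n)/f'(x_n)

Iteration 1:
  f(0.400000) = 0.291825
  f'(0.400000) = -1.508175
  x_1 = 0.400000 - 0.291825/(-1.508175) = 0.593495
Iteration 2:
  f(0.593495) = 0.029819
  f'(0.593495) = -1.189695
  x_2 = 0.593495 - 0.029819/(-1.189695) = 0.618560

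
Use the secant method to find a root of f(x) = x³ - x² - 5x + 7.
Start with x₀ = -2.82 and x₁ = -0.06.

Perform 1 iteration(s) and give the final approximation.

f(x) = x³ - x² - 5x + 7
x₀ = -2.82, x₁ = -0.06

Secant formula: x_{n+1} = x_n - f(x_n)(x_n - x_{n-1})/(f(x_n) - f(x_{n-1}))

Iteration 1:
  f(-2.820000) = -9.278168
  f(-0.060000) = 7.296184
  x_2 = -0.060000 - 7.296184×(-0.060000 - (-2.820000))/(7.296184 - (-9.278168))
       = -1.274978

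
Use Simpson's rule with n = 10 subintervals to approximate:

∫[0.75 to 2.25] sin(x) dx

f(x) = sin(x)
a = 0.75, b = 2.25, n = 10
h = (b - a)/n = 0.150000

Simpson's rule: (h/3)[f(x₀) + 4f(x₁) + 2f(x₂) + ... + f(xₙ)]

x_0 = 0.7500, f(x_0) = 0.681639, coefficient = 1
x_1 = 0.9000, f(x_1) = 0.783327, coefficient = 4
x_2 = 1.0500, f(x_2) = 0.867423, coefficient = 2
x_3 = 1.2000, f(x_3) = 0.932039, coefficient = 4
x_4 = 1.3500, f(x_4) = 0.975723, coefficient = 2
x_5 = 1.5000, f(x_5) = 0.997495, coefficient = 4
x_6 = 1.6500, f(x_6) = 0.996865, coefficient = 2
x_7 = 1.8000, f(x_7) = 0.973848, coefficient = 4
x_8 = 1.9500, f(x_8) = 0.928960, coefficient = 2
x_9 = 2.1000, f(x_9) = 0.863209, coefficient = 4
x_10 = 2.2500, f(x_10) = 0.778073, coefficient = 1

I ≈ (0.150000/3) × 27.197327 = 1.359866
Exact value: 1.359862
Error: 0.000004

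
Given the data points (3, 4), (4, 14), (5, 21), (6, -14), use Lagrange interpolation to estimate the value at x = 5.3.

Lagrange interpolation formula:
P(x) = Σ yᵢ × Lᵢ(x)
where Lᵢ(x) = Π_{j≠i} (x - xⱼ)/(xᵢ - xⱼ)

L_0(5.3) = (5.3 - 4)/(3 - 4) × (5.3 - 5)/(3 - 5) × (5.3 - 6)/(3 - 6) = 0.045500
L_1(5.3) = (5.3 - 3)/(4 - 3) × (5.3 - 5)/(4 - 5) × (5.3 - 6)/(4 - 6) = -0.241500
L_2(5.3) = (5.3 - 3)/(5 - 3) × (5.3 - 4)/(5 - 4) × (5.3 - 6)/(5 - 6) = 1.046500
L_3(5.3) = (5.3 - 3)/(6 - 3) × (5.3 - 4)/(6 - 4) × (5.3 - 5)/(6 - 5) = 0.149500

P(5.3) = 4×L_0(5.3) + 14×L_1(5.3) + 21×L_2(5.3) + (-14)×L_3(5.3)
P(5.3) = 16.684500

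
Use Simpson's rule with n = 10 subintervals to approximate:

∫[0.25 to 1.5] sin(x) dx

f(x) = sin(x)
a = 0.25, b = 1.5, n = 10
h = (b - a)/n = 0.125000

Simpson's rule: (h/3)[f(x₀) + 4f(x₁) + 2f(x₂) + ... + f(xₙ)]

x_0 = 0.2500, f(x_0) = 0.247404, coefficient = 1
x_1 = 0.3750, f(x_1) = 0.366273, coefficient = 4
x_2 = 0.5000, f(x_2) = 0.479426, coefficient = 2
x_3 = 0.6250, f(x_3) = 0.585097, coefficient = 4
x_4 = 0.7500, f(x_4) = 0.681639, coefficient = 2
x_5 = 0.8750, f(x_5) = 0.767544, coefficient = 4
x_6 = 1.0000, f(x_6) = 0.841471, coefficient = 2
x_7 = 1.1250, f(x_7) = 0.902268, coefficient = 4
x_8 = 1.2500, f(x_8) = 0.948985, coefficient = 2
x_9 = 1.3750, f(x_9) = 0.980893, coefficient = 4
x_10 = 1.5000, f(x_10) = 0.997495, coefficient = 1

I ≈ (0.125000/3) × 21.556235 = 0.898176
Exact value: 0.898175
Error: 0.000001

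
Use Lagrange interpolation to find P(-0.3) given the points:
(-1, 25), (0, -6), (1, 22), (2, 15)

Lagrange interpolation formula:
P(x) = Σ yᵢ × Lᵢ(x)
where Lᵢ(x) = Π_{j≠i} (x - xⱼ)/(xᵢ - xⱼ)

L_0(-0.3) = (-0.3 - 0)/(-1 - 0) × (-0.3 - 1)/(-1 - 1) × (-0.3 - 2)/(-1 - 2) = 0.149500
L_1(-0.3) = (-0.3 - (-1))/(0 - (-1)) × (-0.3 - 1)/(0 - 1) × (-0.3 - 2)/(0 - 2) = 1.046500
L_2(-0.3) = (-0.3 - (-1))/(1 - (-1)) × (-0.3 - 0)/(1 - 0) × (-0.3 - 2)/(1 - 2) = -0.241500
L_3(-0.3) = (-0.3 - (-1))/(2 - (-1)) × (-0.3 - 0)/(2 - 0) × (-0.3 - 1)/(2 - 1) = 0.045500

P(-0.3) = 25×L_0(-0.3) + (-6)×L_1(-0.3) + 22×L_2(-0.3) + 15×L_3(-0.3)
P(-0.3) = -7.172000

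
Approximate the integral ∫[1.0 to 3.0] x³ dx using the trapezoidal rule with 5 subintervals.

f(x) = x³
a = 1.0, b = 3.0, n = 5
h = (b - a)/n = 0.400000

Trapezoidal rule: (h/2)[f(x₀) + 2f(x₁) + 2f(x₂) + ... + f(xₙ)]

x_0 = 1.0000, f(x_0) = 1.000000, coefficient = 1
x_1 = 1.4000, f(x_1) = 2.744000, coefficient = 2
x_2 = 1.8000, f(x_2) = 5.832000, coefficient = 2
x_3 = 2.2000, f(x_3) = 10.648000, coefficient = 2
x_4 = 2.6000, f(x_4) = 17.576000, coefficient = 2
x_5 = 3.0000, f(x_5) = 27.000000, coefficient = 1

I ≈ (0.400000/2) × 101.600000 = 20.320000
Exact value: 20.000000
Error: 0.320000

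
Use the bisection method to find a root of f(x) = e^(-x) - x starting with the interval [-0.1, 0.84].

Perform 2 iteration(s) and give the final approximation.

f(x) = e^(-x) - x
Initial interval: [-0.1, 0.84]

Iteration 1:
  c_1 = (-0.100000 + 0.840000)/2 = 0.370000
  f(c_1) = f(0.370000) = 0.320734
  f(a) × f(c) ≥ 0, new interval: [0.370000, 0.840000]
Iteration 2:
  c_2 = (0.370000 + 0.840000)/2 = 0.605000
  f(c_2) = f(0.605000) = -0.058926
  f(a) × f(c) < 0, new interval: [0.370000, 0.605000]

After 2 iteration(s), the approximation is c_2 = 0.605000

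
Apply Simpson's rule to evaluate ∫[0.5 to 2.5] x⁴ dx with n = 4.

f(x) = x⁴
a = 0.5, b = 2.5, n = 4
h = (b - a)/n = 0.500000

Simpson's rule: (h/3)[f(x₀) + 4f(x₁) + 2f(x₂) + ... + f(xₙ)]

x_0 = 0.5000, f(x_0) = 0.062500, coefficient = 1
x_1 = 1.0000, f(x_1) = 1.000000, coefficient = 4
x_2 = 1.5000, f(x_2) = 5.062500, coefficient = 2
x_3 = 2.0000, f(x_3) = 16.000000, coefficient = 4
x_4 = 2.5000, f(x_4) = 39.062500, coefficient = 1

I ≈ (0.500000/3) × 117.250000 = 19.541667
Exact value: 19.525000
Error: 0.016667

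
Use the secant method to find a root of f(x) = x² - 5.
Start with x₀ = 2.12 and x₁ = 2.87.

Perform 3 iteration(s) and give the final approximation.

f(x) = x² - 5
x₀ = 2.12, x₁ = 2.87

Secant formula: x_{n+1} = x_n - f(x_n)(x_n - x_{n-1})/(f(x_n) - f(x_{n-1}))

Iteration 1:
  f(2.120000) = -0.505600
  f(2.870000) = 3.236900
  x_2 = 2.870000 - 3.236900×(2.870000 - 2.120000)/(3.236900 - (-0.505600))
       = 2.221323
Iteration 2:
  f(2.870000) = 3.236900
  f(2.221323) = -0.065726
  x_3 = 2.221323 - (-0.065726)×(2.221323 - 2.870000)/(-0.065726 - 3.236900)
       = 2.234232
Iteration 3:
  f(2.221323) = -0.065726
  f(2.234232) = -0.008207
  x_4 = 2.234232 - (-0.008207)×(2.234232 - 2.221323)/(-0.008207 - (-0.065726))
       = 2.236074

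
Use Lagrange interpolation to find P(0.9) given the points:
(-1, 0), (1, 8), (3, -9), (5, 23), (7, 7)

Lagrange interpolation formula:
P(x) = Σ yᵢ × Lᵢ(x)
where Lᵢ(x) = Π_{j≠i} (x - xⱼ)/(xᵢ - xⱼ)

L_0(0.9) = (0.9 - 1)/(-1 - 1) × (0.9 - 3)/(-1 - 3) × (0.9 - 5)/(-1 - 5) × (0.9 - 7)/(-1 - 7) = 0.013677
L_1(0.9) = (0.9 - (-1))/(1 - (-1)) × (0.9 - 3)/(1 - 3) × (0.9 - 5)/(1 - 5) × (0.9 - 7)/(1 - 7) = 1.039478
L_2(0.9) = (0.9 - (-1))/(3 - (-1)) × (0.9 - 1)/(3 - 1) × (0.9 - 5)/(3 - 5) × (0.9 - 7)/(3 - 7) = -0.074248
L_3(0.9) = (0.9 - (-1))/(5 - (-1)) × (0.9 - 1)/(5 - 1) × (0.9 - 3)/(5 - 3) × (0.9 - 7)/(5 - 7) = 0.025353
L_4(0.9) = (0.9 - (-1))/(7 - (-1)) × (0.9 - 1)/(7 - 1) × (0.9 - 3)/(7 - 3) × (0.9 - 5)/(7 - 5) = -0.004260

P(0.9) = 0×L_0(0.9) + 8×L_1(0.9) + (-9)×L_2(0.9) + 23×L_3(0.9) + 7×L_4(0.9)
P(0.9) = 9.537362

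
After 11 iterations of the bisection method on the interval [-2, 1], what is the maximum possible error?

Bisection error bound: |error| ≤ (b-a)/2^n
|error| ≤ (1 - (-2))/2^11 = 3/2^11
|error| ≤ 0.0014648438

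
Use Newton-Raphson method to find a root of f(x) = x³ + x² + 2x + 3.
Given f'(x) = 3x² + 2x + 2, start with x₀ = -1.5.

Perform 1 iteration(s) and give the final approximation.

f(x) = x³ + x² + 2x + 3
f'(x) = 3x² + 2x + 2
x₀ = -1.5

Newton-Raphson formula: x_{n+1} = x_n - f(x_n)/f'(x_n)

Iteration 1:
  f(-1.500000) = -1.125000
  f'(-1.500000) = 5.750000
  x_1 = -1.500000 - (-1.125000)/5.750000 = -1.304348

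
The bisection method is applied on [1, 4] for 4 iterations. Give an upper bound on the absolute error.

Bisection error bound: |error| ≤ (b-a)/2^n
|error| ≤ (4 - 1)/2^4 = 3/2^4
|error| ≤ 0.1875000000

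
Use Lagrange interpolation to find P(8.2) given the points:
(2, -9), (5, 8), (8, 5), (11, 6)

Lagrange interpolation formula:
P(x) = Σ yᵢ × Lᵢ(x)
where Lᵢ(x) = Π_{j≠i} (x - xⱼ)/(xᵢ - xⱼ)

L_0(8.2) = (8.2 - 5)/(2 - 5) × (8.2 - 8)/(2 - 8) × (8.2 - 11)/(2 - 11) = 0.011062
L_1(8.2) = (8.2 - 2)/(5 - 2) × (8.2 - 8)/(5 - 8) × (8.2 - 11)/(5 - 11) = -0.064296
L_2(8.2) = (8.2 - 2)/(8 - 2) × (8.2 - 5)/(8 - 5) × (8.2 - 11)/(8 - 11) = 1.028741
L_3(8.2) = (8.2 - 2)/(11 - 2) × (8.2 - 5)/(11 - 5) × (8.2 - 8)/(11 - 8) = 0.024494

P(8.2) = (-9)×L_0(8.2) + 8×L_1(8.2) + 5×L_2(8.2) + 6×L_3(8.2)
P(8.2) = 4.676741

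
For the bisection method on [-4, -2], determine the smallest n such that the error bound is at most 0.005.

We need (b-a)/2^n ≤ 0.005
(-2 - (-4))/2^n ≤ 0.005
2/2^n ≤ 0.005
2^n ≥ 400
n ≥ log₂(400) = 8.64
n ≥ 9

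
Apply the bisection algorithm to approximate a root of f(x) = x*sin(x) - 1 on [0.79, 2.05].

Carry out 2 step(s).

f(x) = x*sin(x) - 1
Initial interval: [0.79, 2.05]

Iteration 1:
  c_1 = (0.790000 + 2.050000)/2 = 1.420000
  f(c_1) = f(1.420000) = 0.403886
  f(a) × f(c) < 0, new interval: [0.790000, 1.420000]
Iteration 2:
  c_2 = (0.790000 + 1.420000)/2 = 1.105000
  f(c_2) = f(1.105000) = -0.012722
  f(a) × f(c) ≥ 0, new interval: [1.105000, 1.420000]

After 2 iteration(s), the approximation is c_2 = 1.105000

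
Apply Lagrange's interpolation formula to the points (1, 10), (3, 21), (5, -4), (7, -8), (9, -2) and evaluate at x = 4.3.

Lagrange interpolation formula:
P(x) = Σ yᵢ × Lᵢ(x)
where Lᵢ(x) = Π_{j≠i} (x - xⱼ)/(xᵢ - xⱼ)

L_0(4.3) = (4.3 - 3)/(1 - 3) × (4.3 - 5)/(1 - 5) × (4.3 - 7)/(1 - 7) × (4.3 - 9)/(1 - 9) = -0.030073
L_1(4.3) = (4.3 - 1)/(3 - 1) × (4.3 - 5)/(3 - 5) × (4.3 - 7)/(3 - 7) × (4.3 - 9)/(3 - 9) = 0.305353
L_2(4.3) = (4.3 - 1)/(5 - 1) × (4.3 - 3)/(5 - 3) × (4.3 - 7)/(5 - 7) × (4.3 - 9)/(5 - 9) = 0.850627
L_3(4.3) = (4.3 - 1)/(7 - 1) × (4.3 - 3)/(7 - 3) × (4.3 - 5)/(7 - 5) × (4.3 - 9)/(7 - 9) = -0.147022
L_4(4.3) = (4.3 - 1)/(9 - 1) × (4.3 - 3)/(9 - 3) × (4.3 - 5)/(9 - 5) × (4.3 - 7)/(9 - 7) = 0.021115

P(4.3) = 10×L_0(4.3) + 21×L_1(4.3) + (-4)×L_2(4.3) + (-8)×L_3(4.3) + (-2)×L_4(4.3)
P(4.3) = 3.843128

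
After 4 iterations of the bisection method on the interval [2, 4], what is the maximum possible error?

Bisection error bound: |error| ≤ (b-a)/2^n
|error| ≤ (4 - 2)/2^4 = 2/2^4
|error| ≤ 0.1250000000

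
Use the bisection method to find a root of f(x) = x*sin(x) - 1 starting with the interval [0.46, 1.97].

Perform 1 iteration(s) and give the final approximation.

f(x) = x*sin(x) - 1
Initial interval: [0.46, 1.97]

Iteration 1:
  c_1 = (0.460000 + 1.970000)/2 = 1.215000
  f(c_1) = f(1.215000) = 0.138904
  f(a) × f(c) < 0, new interval: [0.460000, 1.215000]

After 1 iteration(s), the approximation is c_1 = 1.215000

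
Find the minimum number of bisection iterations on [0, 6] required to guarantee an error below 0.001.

We need (b-a)/2^n ≤ 0.001
(6 - 0)/2^n ≤ 0.001
6/2^n ≤ 0.001
2^n ≥ 6000
n ≥ log₂(6000) = 12.55
n ≥ 13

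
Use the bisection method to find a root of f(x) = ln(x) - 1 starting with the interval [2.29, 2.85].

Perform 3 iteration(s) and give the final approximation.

f(x) = ln(x) - 1
Initial interval: [2.29, 2.85]

Iteration 1:
  c_1 = (2.290000 + 2.850000)/2 = 2.570000
  f(c_1) = f(2.570000) = -0.056094
  f(a) × f(c) ≥ 0, new interval: [2.570000, 2.850000]
Iteration 2:
  c_2 = (2.570000 + 2.850000)/2 = 2.710000
  f(c_2) = f(2.710000) = -0.003051
  f(a) × f(c) ≥ 0, new interval: [2.710000, 2.850000]
Iteration 3:
  c_3 = (2.710000 + 2.850000)/2 = 2.780000
  f(c_3) = f(2.780000) = 0.022451
  f(a) × f(c) < 0, new interval: [2.710000, 2.780000]

After 3 iteration(s), the approximation is c_3 = 2.780000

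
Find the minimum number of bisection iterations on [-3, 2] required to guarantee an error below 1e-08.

We need (b-a)/2^n ≤ 1e-08
(2 - (-3))/2^n ≤ 1e-08
5/2^n ≤ 1e-08
2^n ≥ 500000000
n ≥ log₂(500000000) = 28.90
n ≥ 29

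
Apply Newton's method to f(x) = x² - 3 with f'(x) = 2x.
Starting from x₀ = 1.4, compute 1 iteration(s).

f(x) = x² - 3
f'(x) = 2x
x₀ = 1.4

Newton-Raphson formula: x_{n+1} = x_n - f(x_n)/f'(x_n)

Iteration 1:
  f(1.400000) = -1.040000
  f'(1.400000) = 2.800000
  x_1 = 1.400000 - (-1.040000)/2.800000 = 1.771429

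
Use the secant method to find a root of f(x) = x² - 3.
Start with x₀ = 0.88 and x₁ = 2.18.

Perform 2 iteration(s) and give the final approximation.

f(x) = x² - 3
x₀ = 0.88, x₁ = 2.18

Secant formula: x_{n+1} = x_n - f(x_n)(x_n - x_{n-1})/(f(x_n) - f(x_{n-1}))

Iteration 1:
  f(0.880000) = -2.225600
  f(2.180000) = 1.752400
  x_2 = 2.180000 - 1.752400×(2.180000 - 0.880000)/(1.752400 - (-2.225600))
       = 1.607320
Iteration 2:
  f(2.180000) = 1.752400
  f(1.607320) = -0.416522
  x_3 = 1.607320 - (-0.416522)×(1.607320 - 2.180000)/(-0.416522 - 1.752400)
       = 1.717298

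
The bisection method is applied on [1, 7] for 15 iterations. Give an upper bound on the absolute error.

Bisection error bound: |error| ≤ (b-a)/2^n
|error| ≤ (7 - 1)/2^15 = 6/2^15
|error| ≤ 0.0001831055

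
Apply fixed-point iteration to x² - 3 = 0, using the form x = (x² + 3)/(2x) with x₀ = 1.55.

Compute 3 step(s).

Equation: x² - 3 = 0
Fixed-point form: x = (x² + 3)/(2x)
x₀ = 1.55

x_1 = g(1.550000) = 1.742742
x_2 = g(1.742742) = 1.732084
x_3 = g(1.732084) = 1.732051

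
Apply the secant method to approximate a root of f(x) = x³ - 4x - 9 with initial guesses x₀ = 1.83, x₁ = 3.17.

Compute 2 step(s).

f(x) = x³ - 4x - 9
x₀ = 1.83, x₁ = 3.17

Secant formula: x_{n+1} = x_n - f(x_n)(x_n - x_{n-1})/(f(x_n) - f(x_{n-1}))

Iteration 1:
  f(1.830000) = -10.191513
  f(3.170000) = 10.175013
  x_2 = 3.170000 - 10.175013×(3.170000 - 1.830000)/(10.175013 - (-10.191513))
       = 2.500543
Iteration 2:
  f(3.170000) = 10.175013
  f(2.500543) = -3.366991
  x_3 = 2.500543 - (-3.366991)×(2.500543 - 3.170000)/(-3.366991 - 10.175013)
       = 2.666992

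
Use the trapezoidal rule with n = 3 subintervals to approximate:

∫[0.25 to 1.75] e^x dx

f(x) = e^x
a = 0.25, b = 1.75, n = 3
h = (b - a)/n = 0.500000

Trapezoidal rule: (h/2)[f(x₀) + 2f(x₁) + 2f(x₂) + ... + f(xₙ)]

x_0 = 0.2500, f(x_0) = 1.284025, coefficient = 1
x_1 = 0.7500, f(x_1) = 2.117000, coefficient = 2
x_2 = 1.2500, f(x_2) = 3.490343, coefficient = 2
x_3 = 1.7500, f(x_3) = 5.754603, coefficient = 1

I ≈ (0.500000/2) × 18.253314 = 4.563329
Exact value: 4.470577
Error: 0.092751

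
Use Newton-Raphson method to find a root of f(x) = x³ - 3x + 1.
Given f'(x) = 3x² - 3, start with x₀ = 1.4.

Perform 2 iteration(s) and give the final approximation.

f(x) = x³ - 3x + 1
f'(x) = 3x² - 3
x₀ = 1.4

Newton-Raphson formula: x_{n+1} = x_n - f(x_n)/f'(x_n)

Iteration 1:
  f(1.400000) = -0.456000
  f'(1.400000) = 2.880000
  x_1 = 1.400000 - (-0.456000)/2.880000 = 1.558333
Iteration 2:
  f(1.558333) = 0.109261
  f'(1.558333) = 4.285208
  x_2 = 1.558333 - 0.109261/4.285208 = 1.532836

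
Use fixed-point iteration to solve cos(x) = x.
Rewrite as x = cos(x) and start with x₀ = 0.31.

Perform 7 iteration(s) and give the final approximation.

Equation: cos(x) = x
Fixed-point form: x = cos(x)
x₀ = 0.31

x_1 = g(0.310000) = 0.952334
x_2 = g(0.952334) = 0.579783
x_3 = g(0.579783) = 0.836581
x_4 = g(0.836581) = 0.670005
x_5 = g(0.670005) = 0.783819
x_6 = g(0.783819) = 0.708223
x_7 = g(0.708223) = 0.759519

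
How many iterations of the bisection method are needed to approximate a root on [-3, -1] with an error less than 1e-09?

We need (b-a)/2^n ≤ 1e-09
(-1 - (-3))/2^n ≤ 1e-09
2/2^n ≤ 1e-09
2^n ≥ 2000000000
n ≥ log₂(2000000000) = 30.90
n ≥ 31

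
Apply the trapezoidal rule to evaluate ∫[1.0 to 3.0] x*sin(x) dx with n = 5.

f(x) = x*sin(x)
a = 1.0, b = 3.0, n = 5
h = (b - a)/n = 0.400000

Trapezoidal rule: (h/2)[f(x₀) + 2f(x₁) + 2f(x₂) + ... + f(xₙ)]

x_0 = 1.0000, f(x_0) = 0.841471, coefficient = 1
x_1 = 1.4000, f(x_1) = 1.379630, coefficient = 2
x_2 = 1.8000, f(x_2) = 1.752926, coefficient = 2
x_3 = 2.2000, f(x_3) = 1.778692, coefficient = 2
x_4 = 2.6000, f(x_4) = 1.340304, coefficient = 2
x_5 = 3.0000, f(x_5) = 0.423360, coefficient = 1

I ≈ (0.400000/2) × 13.767933 = 2.753587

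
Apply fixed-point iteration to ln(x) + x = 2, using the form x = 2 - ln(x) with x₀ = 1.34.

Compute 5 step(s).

Equation: ln(x) + x = 2
Fixed-point form: x = 2 - ln(x)
x₀ = 1.34

x_1 = g(1.340000) = 1.707330
x_2 = g(1.707330) = 1.465069
x_3 = g(1.465069) = 1.618098
x_4 = g(1.618098) = 1.518749
x_5 = g(1.518749) = 1.582113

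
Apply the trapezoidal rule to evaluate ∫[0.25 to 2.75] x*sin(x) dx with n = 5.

f(x) = x*sin(x)
a = 0.25, b = 2.75, n = 5
h = (b - a)/n = 0.500000

Trapezoidal rule: (h/2)[f(x₀) + 2f(x₁) + 2f(x₂) + ... + f(xₙ)]

x_0 = 0.2500, f(x_0) = 0.061851, coefficient = 1
x_1 = 0.7500, f(x_1) = 0.511229, coefficient = 2
x_2 = 1.2500, f(x_2) = 1.186231, coefficient = 2
x_3 = 1.7500, f(x_3) = 1.721975, coefficient = 2
x_4 = 2.2500, f(x_4) = 1.750665, coefficient = 2
x_5 = 2.7500, f(x_5) = 1.049568, coefficient = 1

I ≈ (0.500000/2) × 11.451619 = 2.862905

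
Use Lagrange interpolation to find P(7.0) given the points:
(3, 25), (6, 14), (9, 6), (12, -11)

Lagrange interpolation formula:
P(x) = Σ yᵢ × Lᵢ(x)
where Lᵢ(x) = Π_{j≠i} (x - xⱼ)/(xᵢ - xⱼ)

L_0(7.0) = (7.0 - 6)/(3 - 6) × (7.0 - 9)/(3 - 9) × (7.0 - 12)/(3 - 12) = -0.061728
L_1(7.0) = (7.0 - 3)/(6 - 3) × (7.0 - 9)/(6 - 9) × (7.0 - 12)/(6 - 12) = 0.740741
L_2(7.0) = (7.0 - 3)/(9 - 3) × (7.0 - 6)/(9 - 6) × (7.0 - 12)/(9 - 12) = 0.370370
L_3(7.0) = (7.0 - 3)/(12 - 3) × (7.0 - 6)/(12 - 6) × (7.0 - 9)/(12 - 9) = -0.049383

P(7.0) = 25×L_0(7.0) + 14×L_1(7.0) + 6×L_2(7.0) + (-11)×L_3(7.0)
P(7.0) = 11.592593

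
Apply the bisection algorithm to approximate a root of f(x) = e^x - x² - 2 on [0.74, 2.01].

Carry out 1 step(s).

f(x) = e^x - x² - 2
Initial interval: [0.74, 2.01]

Iteration 1:
  c_1 = (0.740000 + 2.010000)/2 = 1.375000
  f(c_1) = f(1.375000) = 0.064452
  f(a) × f(c) < 0, new interval: [0.740000, 1.375000]

After 1 iteration(s), the approximation is c_1 = 1.375000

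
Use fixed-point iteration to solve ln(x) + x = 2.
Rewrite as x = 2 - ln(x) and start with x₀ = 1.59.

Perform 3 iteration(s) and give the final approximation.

Equation: ln(x) + x = 2
Fixed-point form: x = 2 - ln(x)
x₀ = 1.59

x_1 = g(1.590000) = 1.536266
x_2 = g(1.536266) = 1.570645
x_3 = g(1.570645) = 1.548514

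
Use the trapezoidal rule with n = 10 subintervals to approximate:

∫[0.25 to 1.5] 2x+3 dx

f(x) = 2x+3
a = 0.25, b = 1.5, n = 10
h = (b - a)/n = 0.125000

Trapezoidal rule: (h/2)[f(x₀) + 2f(x₁) + 2f(x₂) + ... + f(xₙ)]

x_0 = 0.2500, f(x_0) = 3.500000, coefficient = 1
x_1 = 0.3750, f(x_1) = 3.750000, coefficient = 2
x_2 = 0.5000, f(x_2) = 4.000000, coefficient = 2
x_3 = 0.6250, f(x_3) = 4.250000, coefficient = 2
x_4 = 0.7500, f(x_4) = 4.500000, coefficient = 2
x_5 = 0.8750, f(x_5) = 4.750000, coefficient = 2
x_6 = 1.0000, f(x_6) = 5.000000, coefficient = 2
x_7 = 1.1250, f(x_7) = 5.250000, coefficient = 2
x_8 = 1.2500, f(x_8) = 5.500000, coefficient = 2
x_9 = 1.3750, f(x_9) = 5.750000, coefficient = 2
x_10 = 1.5000, f(x_10) = 6.000000, coefficient = 1

I ≈ (0.125000/2) × 95.000000 = 5.937500
Exact value: 5.937500
Error: 0.000000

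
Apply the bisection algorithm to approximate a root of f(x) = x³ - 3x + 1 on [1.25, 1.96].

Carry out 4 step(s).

f(x) = x³ - 3x + 1
Initial interval: [1.25, 1.96]

Iteration 1:
  c_1 = (1.250000 + 1.960000)/2 = 1.605000
  f(c_1) = f(1.605000) = 0.319520
  f(a) × f(c) < 0, new interval: [1.250000, 1.605000]
Iteration 2:
  c_2 = (1.250000 + 1.605000)/2 = 1.427500
  f(c_2) = f(1.427500) = -0.373603
  f(a) × f(c) ≥ 0, new interval: [1.427500, 1.605000]
Iteration 3:
  c_3 = (1.427500 + 1.605000)/2 = 1.516250
  f(c_3) = f(1.516250) = -0.062870
  f(a) × f(c) ≥ 0, new interval: [1.516250, 1.605000]
Iteration 4:
  c_4 = (1.516250 + 1.605000)/2 = 1.560625
  f(c_4) = f(1.560625) = 0.119106
  f(a) × f(c) < 0, new interval: [1.516250, 1.560625]

After 4 iteration(s), the approximation is c_4 = 1.560625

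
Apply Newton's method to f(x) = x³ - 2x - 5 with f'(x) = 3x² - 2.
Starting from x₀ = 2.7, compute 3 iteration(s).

f(x) = x³ - 2x - 5
f'(x) = 3x² - 2
x₀ = 2.7

Newton-Raphson formula: x_{n+1} = x_n - f(x_n)/f'(x_n)

Iteration 1:
  f(2.700000) = 9.283000
  f'(2.700000) = 19.870000
  x_1 = 2.700000 - 9.283000/19.870000 = 2.232813
Iteration 2:
  f(2.232813) = 1.665964
  f'(2.232813) = 12.956366
  x_2 = 2.232813 - 1.665964/12.956366 = 2.104231
Iteration 3:
  f(2.104231) = 0.108623
  f'(2.104231) = 11.283360
  x_3 = 2.104231 - 0.108623/11.283360 = 2.094604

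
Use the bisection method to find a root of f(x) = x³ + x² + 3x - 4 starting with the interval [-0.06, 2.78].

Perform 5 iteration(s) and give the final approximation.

f(x) = x³ + x² + 3x - 4
Initial interval: [-0.06, 2.78]

Iteration 1:
  c_1 = (-0.060000 + 2.780000)/2 = 1.360000
  f(c_1) = f(1.360000) = 4.445056
  f(a) × f(c) < 0, new interval: [-0.060000, 1.360000]
Iteration 2:
  c_2 = (-0.060000 + 1.360000)/2 = 0.650000
  f(c_2) = f(0.650000) = -1.352875
  f(a) × f(c) ≥ 0, new interval: [0.650000, 1.360000]
Iteration 3:
  c_3 = (0.650000 + 1.360000)/2 = 1.005000
  f(c_3) = f(1.005000) = 1.040100
  f(a) × f(c) < 0, new interval: [0.650000, 1.005000]
Iteration 4:
  c_4 = (0.650000 + 1.005000)/2 = 0.827500
  f(c_4) = f(0.827500) = -0.266108
  f(a) × f(c) ≥ 0, new interval: [0.827500, 1.005000]
Iteration 5:
  c_5 = (0.827500 + 1.005000)/2 = 0.916250
  f(c_5) = f(0.916250) = 0.357469
  f(a) × f(c) < 0, new interval: [0.827500, 0.916250]

After 5 iteration(s), the approximation is c_5 = 0.916250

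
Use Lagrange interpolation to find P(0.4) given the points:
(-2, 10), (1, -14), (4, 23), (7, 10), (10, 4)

Lagrange interpolation formula:
P(x) = Σ yᵢ × Lᵢ(x)
where Lᵢ(x) = Π_{j≠i} (x - xⱼ)/(xᵢ - xⱼ)

L_0(0.4) = (0.4 - 1)/(-2 - 1) × (0.4 - 4)/(-2 - 4) × (0.4 - 7)/(-2 - 7) × (0.4 - 10)/(-2 - 10) = 0.070400
L_1(0.4) = (0.4 - (-2))/(1 - (-2)) × (0.4 - 4)/(1 - 4) × (0.4 - 7)/(1 - 7) × (0.4 - 10)/(1 - 10) = 1.126400
L_2(0.4) = (0.4 - (-2))/(4 - (-2)) × (0.4 - 1)/(4 - 1) × (0.4 - 7)/(4 - 7) × (0.4 - 10)/(4 - 10) = -0.281600
L_3(0.4) = (0.4 - (-2))/(7 - (-2)) × (0.4 - 1)/(7 - 1) × (0.4 - 4)/(7 - 4) × (0.4 - 10)/(7 - 10) = 0.102400
L_4(0.4) = (0.4 - (-2))/(10 - (-2)) × (0.4 - 1)/(10 - 1) × (0.4 - 4)/(10 - 4) × (0.4 - 7)/(10 - 7) = -0.017600

P(0.4) = 10×L_0(0.4) + (-14)×L_1(0.4) + 23×L_2(0.4) + 10×L_3(0.4) + 4×L_4(0.4)
P(0.4) = -20.588800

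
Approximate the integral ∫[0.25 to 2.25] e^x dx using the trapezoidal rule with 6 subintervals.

f(x) = e^x
a = 0.25, b = 2.25, n = 6
h = (b - a)/n = 0.333333

Trapezoidal rule: (h/2)[f(x₀) + 2f(x₁) + 2f(x₂) + ... + f(xₙ)]

x_0 = 0.2500, f(x_0) = 1.284025, coefficient = 1
x_1 = 0.5833, f(x_1) = 1.792002, coefficient = 2
x_2 = 0.9167, f(x_2) = 2.500940, coefficient = 2
x_3 = 1.2500, f(x_3) = 3.490343, coefficient = 2
x_4 = 1.5833, f(x_4) = 4.871166, coefficient = 2
x_5 = 1.9167, f(x_5) = 6.798260, coefficient = 2
x_6 = 2.2500, f(x_6) = 9.487736, coefficient = 1

I ≈ (0.333333/2) × 49.677182 = 8.279530
Exact value: 8.203710
Error: 0.075820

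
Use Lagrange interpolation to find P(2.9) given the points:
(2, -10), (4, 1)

Lagrange interpolation formula:
P(x) = Σ yᵢ × Lᵢ(x)
where Lᵢ(x) = Π_{j≠i} (x - xⱼ)/(xᵢ - xⱼ)

L_0(2.9) = (2.9 - 4)/(2 - 4) = 0.550000
L_1(2.9) = (2.9 - 2)/(4 - 2) = 0.450000

P(2.9) = (-10)×L_0(2.9) + 1×L_1(2.9)
P(2.9) = -5.050000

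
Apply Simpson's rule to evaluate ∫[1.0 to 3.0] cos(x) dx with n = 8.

f(x) = cos(x)
a = 1.0, b = 3.0, n = 8
h = (b - a)/n = 0.250000

Simpson's rule: (h/3)[f(x₀) + 4f(x₁) + 2f(x₂) + ... + f(xₙ)]

x_0 = 1.0000, f(x_0) = 0.540302, coefficient = 1
x_1 = 1.2500, f(x_1) = 0.315322, coefficient = 4
x_2 = 1.5000, f(x_2) = 0.070737, coefficient = 2
x_3 = 1.7500, f(x_3) = -0.178246, coefficient = 4
x_4 = 2.0000, f(x_4) = -0.416147, coefficient = 2
x_5 = 2.2500, f(x_5) = -0.628174, coefficient = 4
x_6 = 2.5000, f(x_6) = -0.801144, coefficient = 2
x_7 = 2.7500, f(x_7) = -0.924302, coefficient = 4
x_8 = 3.0000, f(x_8) = -0.989992, coefficient = 1

I ≈ (0.250000/3) × -8.404395 = -0.700366
Exact value: -0.700351
Error: 0.000015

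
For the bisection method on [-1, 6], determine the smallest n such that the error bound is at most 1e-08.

We need (b-a)/2^n ≤ 1e-08
(6 - (-1))/2^n ≤ 1e-08
7/2^n ≤ 1e-08
2^n ≥ 700000000
n ≥ log₂(700000000) = 29.38
n ≥ 30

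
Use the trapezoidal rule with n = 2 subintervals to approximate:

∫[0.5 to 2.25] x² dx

f(x) = x²
a = 0.5, b = 2.25, n = 2
h = (b - a)/n = 0.875000

Trapezoidal rule: (h/2)[f(x₀) + 2f(x₁) + 2f(x₂) + ... + f(xₙ)]

x_0 = 0.5000, f(x_0) = 0.250000, coefficient = 1
x_1 = 1.3750, f(x_1) = 1.890625, coefficient = 2
x_2 = 2.2500, f(x_2) = 5.062500, coefficient = 1

I ≈ (0.875000/2) × 9.093750 = 3.978516
Exact value: 3.755208
Error: 0.223307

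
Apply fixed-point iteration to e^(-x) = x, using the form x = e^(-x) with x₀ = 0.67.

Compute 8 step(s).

Equation: e^(-x) = x
Fixed-point form: x = e^(-x)
x₀ = 0.67

x_1 = g(0.670000) = 0.511709
x_2 = g(0.511709) = 0.599470
x_3 = g(0.599470) = 0.549102
x_4 = g(0.549102) = 0.577468
x_5 = g(0.577468) = 0.561318
x_6 = g(0.561318) = 0.570457
x_7 = g(0.570457) = 0.565267
x_8 = g(0.565267) = 0.568208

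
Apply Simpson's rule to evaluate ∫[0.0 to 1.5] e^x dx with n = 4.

f(x) = e^x
a = 0.0, b = 1.5, n = 4
h = (b - a)/n = 0.375000

Simpson's rule: (h/3)[f(x₀) + 4f(x₁) + 2f(x₂) + ... + f(xₙ)]

x_0 = 0.0000, f(x_0) = 1.000000, coefficient = 1
x_1 = 0.3750, f(x_1) = 1.454991, coefficient = 4
x_2 = 0.7500, f(x_2) = 2.117000, coefficient = 2
x_3 = 1.1250, f(x_3) = 3.080217, coefficient = 4
x_4 = 1.5000, f(x_4) = 4.481689, coefficient = 1

I ≈ (0.375000/3) × 27.856522 = 3.482065
Exact value: 3.481689
Error: 0.000376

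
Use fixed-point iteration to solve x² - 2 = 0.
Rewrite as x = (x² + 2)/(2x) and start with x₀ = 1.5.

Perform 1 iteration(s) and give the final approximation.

Equation: x² - 2 = 0
Fixed-point form: x = (x² + 2)/(2x)
x₀ = 1.5

x_1 = g(1.500000) = 1.416667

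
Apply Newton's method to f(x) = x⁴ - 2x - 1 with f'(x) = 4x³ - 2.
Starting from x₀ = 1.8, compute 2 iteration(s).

f(x) = x⁴ - 2x - 1
f'(x) = 4x³ - 2
x₀ = 1.8

Newton-Raphson formula: x_{n+1} = x_n - f(x_n)/f'(x_n)

Iteration 1:
  f(1.800000) = 5.897600
  f'(1.800000) = 21.328000
  x_1 = 1.800000 - 5.897600/21.328000 = 1.523481
Iteration 2:
  f(1.523481) = 1.340051
  f'(1.523481) = 12.143960
  x_2 = 1.523481 - 1.340051/12.143960 = 1.413134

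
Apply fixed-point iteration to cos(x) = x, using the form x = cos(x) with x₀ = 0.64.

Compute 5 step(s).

Equation: cos(x) = x
Fixed-point form: x = cos(x)
x₀ = 0.64

x_1 = g(0.640000) = 0.802096
x_2 = g(0.802096) = 0.695202
x_3 = g(0.695202) = 0.767924
x_4 = g(0.767924) = 0.719354
x_5 = g(0.719354) = 0.752232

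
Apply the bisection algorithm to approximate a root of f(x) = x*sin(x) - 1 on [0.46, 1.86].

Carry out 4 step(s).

f(x) = x*sin(x) - 1
Initial interval: [0.46, 1.86]

Iteration 1:
  c_1 = (0.460000 + 1.860000)/2 = 1.160000
  f(c_1) = f(1.160000) = 0.063492
  f(a) × f(c) < 0, new interval: [0.460000, 1.160000]
Iteration 2:
  c_2 = (0.460000 + 1.160000)/2 = 0.810000
  f(c_2) = f(0.810000) = -0.413327
  f(a) × f(c) ≥ 0, new interval: [0.810000, 1.160000]
Iteration 3:
  c_3 = (0.810000 + 1.160000)/2 = 0.985000
  f(c_3) = f(0.985000) = -0.179227
  f(a) × f(c) ≥ 0, new interval: [0.985000, 1.160000]
Iteration 4:
  c_4 = (0.985000 + 1.160000)/2 = 1.072500
  f(c_4) = f(1.072500) = -0.057918
  f(a) × f(c) ≥ 0, new interval: [1.072500, 1.160000]

After 4 iteration(s), the approximation is c_4 = 1.072500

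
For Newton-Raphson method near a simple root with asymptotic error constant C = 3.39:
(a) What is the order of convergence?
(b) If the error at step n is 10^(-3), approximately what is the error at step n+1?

(a) Newton-Raphson has quadratic (order 2) convergence near simple roots.
    This means |e_{n+1}| ≈ C|e_n|².

(b) With |e_n| = 10^(-3) and C = 3.39:
    |e_{n+1}| ≈ 3.39 × (10^(-3))² = 3.39 × 10^(-6)

(a) 2 (quadratic); (b) |e_{n+1}| ≈ 3.390e-06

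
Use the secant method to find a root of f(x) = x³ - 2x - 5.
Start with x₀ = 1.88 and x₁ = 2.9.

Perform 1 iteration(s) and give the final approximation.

f(x) = x³ - 2x - 5
x₀ = 1.88, x₁ = 2.9

Secant formula: x_{n+1} = x_n - f(x_n)(x_n - x_{n-1})/(f(x_n) - f(x_{n-1}))

Iteration 1:
  f(1.880000) = -2.115328
  f(2.900000) = 13.589000
  x_2 = 2.900000 - 13.589000×(2.900000 - 1.880000)/(13.589000 - (-2.115328))
       = 2.017391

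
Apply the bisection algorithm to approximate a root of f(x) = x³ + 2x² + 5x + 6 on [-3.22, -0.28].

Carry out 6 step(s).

f(x) = x³ + 2x² + 5x + 6
Initial interval: [-3.22, -0.28]

Iteration 1:
  c_1 = (-3.220000 + (-0.280000))/2 = -1.750000
  f(c_1) = f(-1.750000) = -1.984375
  f(a) × f(c) ≥ 0, new interval: [-1.750000, -0.280000]
Iteration 2:
  c_2 = (-1.750000 + (-0.280000))/2 = -1.015000
  f(c_2) = f(-1.015000) = 1.939772
  f(a) × f(c) < 0, new interval: [-1.750000, -1.015000]
Iteration 3:
  c_3 = (-1.750000 + (-1.015000))/2 = -1.382500
  f(c_3) = f(-1.382500) = 0.267732
  f(a) × f(c) < 0, new interval: [-1.750000, -1.382500]
Iteration 4:
  c_4 = (-1.750000 + (-1.382500))/2 = -1.566250
  f(c_4) = f(-1.566250) = -0.767201
  f(a) × f(c) ≥ 0, new interval: [-1.566250, -1.382500]
Iteration 5:
  c_5 = (-1.566250 + (-1.382500))/2 = -1.474375
  f(c_5) = f(-1.474375) = -0.229281
  f(a) × f(c) ≥ 0, new interval: [-1.474375, -1.382500]
Iteration 6:
  c_6 = (-1.474375 + (-1.382500))/2 = -1.428438
  f(c_6) = f(-1.428438) = 0.024048
  f(a) × f(c) < 0, new interval: [-1.474375, -1.428438]

After 6 iteration(s), the approximation is c_6 = -1.428438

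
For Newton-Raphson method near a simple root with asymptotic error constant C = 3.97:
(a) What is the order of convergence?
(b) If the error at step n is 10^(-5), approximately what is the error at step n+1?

(a) Newton-Raphson has quadratic (order 2) convergence near simple roots.
    This means |e_{n+1}| ≈ C|e_n|².

(b) With |e_n| = 10^(-5) and C = 3.97:
    |e_{n+1}| ≈ 3.97 × (10^(-5))² = 3.97 × 10^(-10)

(a) 2 (quadratic); (b) |e_{n+1}| ≈ 3.970e-10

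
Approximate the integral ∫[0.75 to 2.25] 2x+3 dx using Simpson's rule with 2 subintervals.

f(x) = 2x+3
a = 0.75, b = 2.25, n = 2
h = (b - a)/n = 0.750000

Simpson's rule: (h/3)[f(x₀) + 4f(x₁) + 2f(x₂) + ... + f(xₙ)]

x_0 = 0.7500, f(x_0) = 4.500000, coefficient = 1
x_1 = 1.5000, f(x_1) = 6.000000, coefficient = 4
x_2 = 2.2500, f(x_2) = 7.500000, coefficient = 1

I ≈ (0.750000/3) × 36.000000 = 9.000000
Exact value: 9.000000
Error: 0.000000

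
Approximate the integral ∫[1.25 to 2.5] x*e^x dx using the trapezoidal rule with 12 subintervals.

f(x) = x*e^x
a = 1.25, b = 2.5, n = 12
h = (b - a)/n = 0.104167

Trapezoidal rule: (h/2)[f(x₀) + 2f(x₁) + 2f(x₂) + ... + f(xₙ)]

x_0 = 1.2500, f(x_0) = 4.362929, coefficient = 1
x_1 = 1.3542, f(x_1) = 5.245407, coefficient = 2
x_2 = 1.4583, f(x_2) = 6.269067, coefficient = 2
x_3 = 1.5625, f(x_3) = 7.454271, coefficient = 2
x_4 = 1.6667, f(x_4) = 8.824150, coefficient = 2
x_5 = 1.7708, f(x_5) = 10.404970, coefficient = 2
x_6 = 1.8750, f(x_6) = 12.226536, coefficient = 2
x_7 = 1.9792, f(x_7) = 14.322655, coefficient = 2
x_8 = 2.0833, f(x_8) = 16.731656, coefficient = 2
x_9 = 2.1875, f(x_9) = 19.496975, coefficient = 2
x_10 = 2.2917, f(x_10) = 22.667814, coefficient = 2
x_11 = 2.3958, f(x_11) = 26.299882, coefficient = 2
x_12 = 2.5000, f(x_12) = 30.456235, coefficient = 1

I ≈ (0.104167/2) × 334.705930 = 17.432601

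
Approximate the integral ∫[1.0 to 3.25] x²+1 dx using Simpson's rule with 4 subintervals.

f(x) = x²+1
a = 1.0, b = 3.25, n = 4
h = (b - a)/n = 0.562500

Simpson's rule: (h/3)[f(x₀) + 4f(x₁) + 2f(x₂) + ... + f(xₙ)]

x_0 = 1.0000, f(x_0) = 2.000000, coefficient = 1
x_1 = 1.5625, f(x_1) = 3.441406, coefficient = 4
x_2 = 2.1250, f(x_2) = 5.515625, coefficient = 2
x_3 = 2.6875, f(x_3) = 8.222656, coefficient = 4
x_4 = 3.2500, f(x_4) = 11.562500, coefficient = 1

I ≈ (0.562500/3) × 71.250000 = 13.359375
Exact value: 13.359375
Error: 0.000000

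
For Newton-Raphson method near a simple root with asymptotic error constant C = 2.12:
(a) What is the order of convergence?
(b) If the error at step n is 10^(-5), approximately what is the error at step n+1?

(a) Newton-Raphson has quadratic (order 2) convergence near simple roots.
    This means |e_{n+1}| ≈ C|e_n|².

(b) With |e_n| = 10^(-5) and C = 2.12:
    |e_{n+1}| ≈ 2.12 × (10^(-5))² = 2.12 × 10^(-10)

(a) 2 (quadratic); (b) |e_{n+1}| ≈ 2.120e-10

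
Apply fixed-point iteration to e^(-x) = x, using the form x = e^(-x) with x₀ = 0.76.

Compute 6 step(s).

Equation: e^(-x) = x
Fixed-point form: x = e^(-x)
x₀ = 0.76

x_1 = g(0.760000) = 0.467666
x_2 = g(0.467666) = 0.626462
x_3 = g(0.626462) = 0.534479
x_4 = g(0.534479) = 0.585974
x_5 = g(0.585974) = 0.556563
x_6 = g(0.556563) = 0.573176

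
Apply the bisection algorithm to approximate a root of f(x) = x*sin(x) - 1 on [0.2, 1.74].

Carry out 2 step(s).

f(x) = x*sin(x) - 1
Initial interval: [0.2, 1.74]

Iteration 1:
  c_1 = (0.200000 + 1.740000)/2 = 0.970000
  f(c_1) = f(0.970000) = -0.199861
  f(a) × f(c) ≥ 0, new interval: [0.970000, 1.740000]
Iteration 2:
  c_2 = (0.970000 + 1.740000)/2 = 1.355000
  f(c_2) = f(1.355000) = 0.323572
  f(a) × f(c) < 0, new interval: [0.970000, 1.355000]

After 2 iteration(s), the approximation is c_2 = 1.355000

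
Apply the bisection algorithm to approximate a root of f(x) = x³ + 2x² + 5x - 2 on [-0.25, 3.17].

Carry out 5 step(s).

f(x) = x³ + 2x² + 5x - 2
Initial interval: [-0.25, 3.17]

Iteration 1:
  c_1 = (-0.250000 + 3.170000)/2 = 1.460000
  f(c_1) = f(1.460000) = 12.675336
  f(a) × f(c) < 0, new interval: [-0.250000, 1.460000]
Iteration 2:
  c_2 = (-0.250000 + 1.460000)/2 = 0.605000
  f(c_2) = f(0.605000) = 1.978495
  f(a) × f(c) < 0, new interval: [-0.250000, 0.605000]
Iteration 3:
  c_3 = (-0.250000 + 0.605000)/2 = 0.177500
  f(c_3) = f(0.177500) = -1.043895
  f(a) × f(c) ≥ 0, new interval: [0.177500, 0.605000]
Iteration 4:
  c_4 = (0.177500 + 0.605000)/2 = 0.391250
  f(c_4) = f(0.391250) = 0.322294
  f(a) × f(c) < 0, new interval: [0.177500, 0.391250]
Iteration 5:
  c_5 = (0.177500 + 0.391250)/2 = 0.284375
  f(c_5) = f(0.284375) = -0.393390
  f(a) × f(c) ≥ 0, new interval: [0.284375, 0.391250]

After 5 iteration(s), the approximation is c_5 = 0.284375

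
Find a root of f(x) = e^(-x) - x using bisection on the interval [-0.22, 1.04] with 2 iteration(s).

f(x) = e^(-x) - x
Initial interval: [-0.22, 1.04]

Iteration 1:
  c_1 = (-0.220000 + 1.040000)/2 = 0.410000
  f(c_1) = f(0.410000) = 0.253650
  f(a) × f(c) ≥ 0, new interval: [0.410000, 1.040000]
Iteration 2:
  c_2 = (0.410000 + 1.040000)/2 = 0.725000
  f(c_2) = f(0.725000) = -0.240675
  f(a) × f(c) < 0, new interval: [0.410000, 0.725000]

After 2 iteration(s), the approximation is c_2 = 0.725000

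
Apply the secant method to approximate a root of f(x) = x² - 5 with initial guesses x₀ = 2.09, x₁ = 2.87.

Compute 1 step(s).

f(x) = x² - 5
x₀ = 2.09, x₁ = 2.87

Secant formula: x_{n+1} = x_n - f(x_n)(x_n - x_{n-1})/(f(x_n) - f(x_{n-1}))

Iteration 1:
  f(2.090000) = -0.631900
  f(2.870000) = 3.236900
  x_2 = 2.870000 - 3.236900×(2.870000 - 2.090000)/(3.236900 - (-0.631900))
       = 2.217399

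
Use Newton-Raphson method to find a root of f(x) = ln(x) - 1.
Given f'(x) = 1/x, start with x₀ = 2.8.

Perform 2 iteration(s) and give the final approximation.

f(x) = ln(x) - 1
f'(x) = 1/x
x₀ = 2.8

Newton-Raphson formula: x_{n+1} = x_n - f(x_n)/f'(x_n)

Iteration 1:
  f(2.800000) = 0.029619
  f'(2.800000) = 0.357143
  x_1 = 2.800000 - 0.029619/0.357143 = 2.717066
Iteration 2:
  f(2.717066) = -0.000448
  f'(2.717066) = 0.368044
  x_2 = 2.717066 - (-0.000448)/0.368044 = 2.718282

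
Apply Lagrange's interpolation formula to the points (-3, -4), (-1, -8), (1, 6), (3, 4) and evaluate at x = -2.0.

Lagrange interpolation formula:
P(x) = Σ yᵢ × Lᵢ(x)
where Lᵢ(x) = Π_{j≠i} (x - xⱼ)/(xᵢ - xⱼ)

L_0(-2.0) = (-2.0 - (-1))/(-3 - (-1)) × (-2.0 - 1)/(-3 - 1) × (-2.0 - 3)/(-3 - 3) = 0.312500
L_1(-2.0) = (-2.0 - (-3))/(-1 - (-3)) × (-2.0 - 1)/(-1 - 1) × (-2.0 - 3)/(-1 - 3) = 0.937500
L_2(-2.0) = (-2.0 - (-3))/(1 - (-3)) × (-2.0 - (-1))/(1 - (-1)) × (-2.0 - 3)/(1 - 3) = -0.312500
L_3(-2.0) = (-2.0 - (-3))/(3 - (-3)) × (-2.0 - (-1))/(3 - (-1)) × (-2.0 - 1)/(3 - 1) = 0.062500

P(-2.0) = (-4)×L_0(-2.0) + (-8)×L_1(-2.0) + 6×L_2(-2.0) + 4×L_3(-2.0)
P(-2.0) = -10.375000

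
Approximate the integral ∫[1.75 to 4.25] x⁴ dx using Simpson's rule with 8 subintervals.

f(x) = x⁴
a = 1.75, b = 4.25, n = 8
h = (b - a)/n = 0.312500

Simpson's rule: (h/3)[f(x₀) + 4f(x₁) + 2f(x₂) + ... + f(xₙ)]

x_0 = 1.7500, f(x_0) = 9.378906, coefficient = 1
x_1 = 2.0625, f(x_1) = 18.095718, coefficient = 4
x_2 = 2.3750, f(x_2) = 31.816650, coefficient = 2
x_3 = 2.6875, f(x_3) = 52.166763, coefficient = 4
x_4 = 3.0000, f(x_4) = 81.000000, coefficient = 2
x_5 = 3.3125, f(x_5) = 120.399185, coefficient = 4
x_6 = 3.6250, f(x_6) = 172.676025, coefficient = 2
x_7 = 3.9375, f(x_7) = 240.371109, coefficient = 4
x_8 = 4.2500, f(x_8) = 326.253906, coefficient = 1

I ≈ (0.312500/3) × 2630.749268 = 274.036382
Exact value: 274.033203
Error: 0.003179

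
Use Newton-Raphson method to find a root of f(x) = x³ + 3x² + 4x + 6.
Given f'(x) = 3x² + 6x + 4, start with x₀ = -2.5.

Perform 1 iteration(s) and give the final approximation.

f(x) = x³ + 3x² + 4x + 6
f'(x) = 3x² + 6x + 4
x₀ = -2.5

Newton-Raphson formula: x_{n+1} = x_n - f(x_n)/f'(x_n)

Iteration 1:
  f(-2.500000) = -0.875000
  f'(-2.500000) = 7.750000
  x_1 = -2.500000 - (-0.875000)/7.750000 = -2.387097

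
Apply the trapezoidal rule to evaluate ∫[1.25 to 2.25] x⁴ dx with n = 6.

f(x) = x⁴
a = 1.25, b = 2.25, n = 6
h = (b - a)/n = 0.166667

Trapezoidal rule: (h/2)[f(x₀) + 2f(x₁) + 2f(x₂) + ... + f(xₙ)]

x_0 = 1.2500, f(x_0) = 2.441406, coefficient = 1
x_1 = 1.4167, f(x_1) = 4.027826, coefficient = 2
x_2 = 1.5833, f(x_2) = 6.284770, coefficient = 2
x_3 = 1.7500, f(x_3) = 9.378906, coefficient = 2
x_4 = 1.9167, f(x_4) = 13.495419, coefficient = 2
x_5 = 2.0833, f(x_5) = 18.838011, coefficient = 2
x_6 = 2.2500, f(x_6) = 25.628906, coefficient = 1

I ≈ (0.166667/2) × 132.120177 = 11.010015
Exact value: 10.922656
Error: 0.087359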